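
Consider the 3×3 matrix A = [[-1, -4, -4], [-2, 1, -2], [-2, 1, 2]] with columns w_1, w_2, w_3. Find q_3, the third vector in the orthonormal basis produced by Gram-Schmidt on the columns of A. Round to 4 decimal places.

w_1 = (-1, -2, -2); ‖w_1‖ = 3.0000, so q_1 = (-0.3333, -0.6667, -0.6667).
q_1·w_2 = (-0.3333)·(-4) + (-0.6667)·1 + (-0.6667)·1 = 0.0000.
u_2 = w_2 + 0.0000·q_1 = (-4.0000, 1.0000, 1.0000).
‖u_2‖ = 4.2426, so q_2 = (-0.9428, 0.2357, 0.2357).
q_1·w_3 = (-0.3333)·(-4) + (-0.6667)·(-2) + (-0.6667)·2 = 1.3333; q_2·w_3 = (-0.9428)·(-4) + 0.2357·(-2) + 0.2357·2 = 3.7712.
u_3 = w_3 − 1.3333·q_1 − 3.7712·q_2 = (0.0000, -2.0000, 2.0000).
‖u_3‖ = 2.8284, so q_3 = (0.0000, -0.7071, 0.7071).

q_3 = (0.0000, -0.7071, 0.7071)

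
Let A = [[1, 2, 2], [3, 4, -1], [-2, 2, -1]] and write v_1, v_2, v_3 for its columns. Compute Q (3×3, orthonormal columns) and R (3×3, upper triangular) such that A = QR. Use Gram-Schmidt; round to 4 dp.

e_1 = v_1/‖v_1‖ = (1, 3, -2)/3.7417 = (0.2673, 0.8018, -0.5345).
r_{12} = e_1·v_2 = 2.6726.
u_2 = v_2 − 2.6726·e_1 = (1.2857, 1.8571, 3.4286).
‖u_2‖ = 4.1057, so e_2 = (0.3132, 0.4523, 0.8351).
r_{13} = e_1·v_3 = 0.2673; r_{23} = e_2·v_3 = -0.6611.
u_3 = v_3 − 0.2673·e_1 + 0.6611·e_2 = (2.1356, -0.9153, -0.3051).
‖u_3‖ = 2.3434, so e_3 = (0.9113, -0.3906, -0.1302).

Q = [[0.2673, 0.3132, 0.9113], [0.8018, 0.4523, -0.3906], [-0.5345, 0.8351, -0.1302]], R = [[3.7417, 2.6726, 0.2673], [0.0000, 4.1057, -0.6611], [0.0000, 0.0000, 2.3434]]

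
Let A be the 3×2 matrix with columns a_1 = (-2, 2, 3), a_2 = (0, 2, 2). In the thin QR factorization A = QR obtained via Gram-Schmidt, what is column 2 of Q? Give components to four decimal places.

e_1 = a_1/‖a_1‖ = (-2, 2, 3)/4.1231 = (-0.4851, 0.4851, 0.7276).
r_{12} = e_1·a_2 = 2.4254.
u_2 = a_2 − 2.4254·e_1 = (1.1765, 0.8235, 0.2353).
‖u_2‖ = 1.4552, so e_2 = (0.8085, 0.5659, 0.1617).

e_2 = (0.8085, 0.5659, 0.1617)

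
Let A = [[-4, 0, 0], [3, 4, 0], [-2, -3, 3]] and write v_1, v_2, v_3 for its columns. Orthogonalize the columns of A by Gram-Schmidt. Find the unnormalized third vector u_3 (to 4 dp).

u_3 = (0.1197, 1.4364, 1.9152)

v_1 = (-4, 3, -2); ‖v_1‖ = 5.3852, so e_1 = (-0.7428, 0.5571, -0.3714).
e_1·v_2 = (-0.7428)·0 + 0.5571·4 + (-0.3714)·(-3) = 3.3425.
u_2 = v_2 − 3.3425·e_1 = (2.4828, 2.1379, -1.7586).
‖u_2‖ = 3.7185, so e_2 = (0.6677, 0.5749, -0.4729).
e_1·v_3 = (-0.7428)·0 + 0.5571·0 + (-0.3714)·3 = -1.1142; e_2·v_3 = 0.6677·0 + 0.5749·0 + (-0.4729)·3 = -1.4188.
u_3 = v_3 + 1.1142·e_1 + 1.4188·e_2 = (0.1197, 1.4364, 1.9152).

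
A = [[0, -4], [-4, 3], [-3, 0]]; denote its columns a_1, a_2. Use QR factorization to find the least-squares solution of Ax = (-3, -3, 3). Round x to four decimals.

a_1 = (0, -4, -3); ‖a_1‖ = 5.0000, so e_1 = (0.0000, -0.8000, -0.6000).
e_1·a_2 = 0.0000·(-4) + (-0.8000)·3 + (-0.6000)·0 = -2.4000.
u_2 = a_2 + 2.4000·e_1 = (-4.0000, 1.0800, -1.4400).
‖u_2‖ = 4.3863, so e_2 = (-0.9119, 0.2462, -0.3283).
Qᵀb = (0.6000, 1.0122).
Back-substitute: x_2 = 1.0122/4.3863 = 0.2308.
x_1 = (0.6000 + 2.4000·0.2308)/5.0000 = 0.2308.

x = (0.2308, 0.2308)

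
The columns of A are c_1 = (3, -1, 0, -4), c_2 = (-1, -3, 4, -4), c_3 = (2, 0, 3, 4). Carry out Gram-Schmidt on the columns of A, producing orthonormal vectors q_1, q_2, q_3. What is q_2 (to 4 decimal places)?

q_1 = c_1/‖c_1‖ = (3, -1, 0, -4)/5.0990 = (0.5883, -0.1961, 0.0000, -0.7845).
r_{12} = q_1·c_2 = 3.1379.
u_2 = c_2 − 3.1379·q_1 = (-2.8462, -2.3846, 4.0000, -1.5385).
‖u_2‖ = 5.6704, so q_2 = (-0.5019, -0.4205, 0.7054, -0.2713).

q_2 = (-0.5019, -0.4205, 0.7054, -0.2713)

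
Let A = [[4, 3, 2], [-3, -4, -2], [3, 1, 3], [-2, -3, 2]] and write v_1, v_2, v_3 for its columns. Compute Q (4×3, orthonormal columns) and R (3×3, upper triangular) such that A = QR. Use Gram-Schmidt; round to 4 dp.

v_1 = (4, -3, 3, -2); ‖v_1‖ = 6.1644, so q_1 = (0.6489, -0.4867, 0.4867, -0.3244).
q_1·v_2 = 0.6489·3 + (-0.4867)·(-4) + 0.4867·1 + (-0.3244)·(-3) = 5.3533.
u_2 = v_2 − 5.3533·q_1 = (-0.4737, -1.3947, -1.6053, -1.2632).
‖u_2‖ = 2.5184, so q_2 = (-0.1881, -0.5538, -0.6374, -0.5016).
q_1·v_3 = 0.6489·2 + (-0.4867)·(-2) + 0.4867·3 + (-0.3244)·2 = 3.0822; q_2·v_3 = (-0.1881)·2 + (-0.5538)·(-2) + (-0.6374)·3 + (-0.5016)·2 = -2.1840.
u_3 = v_3 − 3.0822·q_1 + 2.1840·q_2 = (-0.4108, -1.7095, 0.1079, 1.9046).
‖u_3‖ = 2.5943, so q_3 = (-0.1583, -0.6590, 0.0416, 0.7341).

Q = [[0.6489, -0.1881, -0.1583], [-0.4867, -0.5538, -0.6590], [0.4867, -0.6374, 0.0416], [-0.3244, -0.5016, 0.7341]], R = [[6.1644, 5.3533, 3.0822], [0.0000, 2.5184, -2.1840], [0.0000, 0.0000, 2.5943]]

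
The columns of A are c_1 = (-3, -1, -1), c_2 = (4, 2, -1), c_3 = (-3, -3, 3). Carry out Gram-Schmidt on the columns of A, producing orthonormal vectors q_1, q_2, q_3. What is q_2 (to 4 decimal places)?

q_2 = (0.1915, 0.3446, -0.9190)

c_1 = (-3, -1, -1); ‖c_1‖ = 3.3166, so q_1 = (-0.9045, -0.3015, -0.3015).
q_1·c_2 = (-0.9045)·4 + (-0.3015)·2 + (-0.3015)·(-1) = -3.9196.
u_2 = c_2 + 3.9196·q_1 = (0.4545, 0.8182, -2.1818).
‖u_2‖ = 2.3741, so q_2 = (0.1915, 0.3446, -0.9190).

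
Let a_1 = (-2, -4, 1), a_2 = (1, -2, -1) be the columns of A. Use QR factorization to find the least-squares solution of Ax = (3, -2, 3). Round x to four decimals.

a_1 = (-2, -4, 1); ‖a_1‖ = 4.5826, so e_1 = (-0.4364, -0.8729, 0.2182).
e_1·a_2 = (-0.4364)·1 + (-0.8729)·(-2) + 0.2182·(-1) = 1.0911.
u_2 = a_2 − 1.0911·e_1 = (1.4762, -1.0476, -1.2381).
‖u_2‖ = 2.1931, so e_2 = (0.6731, -0.4777, -0.5646).
Qᵀb = (1.0911, 1.2811).
Back-substitute: x_2 = 1.2811/2.1931 = 0.5842.
x_1 = (1.0911 − 1.0911·0.5842)/4.5826 = 0.0990.

x = (0.0990, 0.5842)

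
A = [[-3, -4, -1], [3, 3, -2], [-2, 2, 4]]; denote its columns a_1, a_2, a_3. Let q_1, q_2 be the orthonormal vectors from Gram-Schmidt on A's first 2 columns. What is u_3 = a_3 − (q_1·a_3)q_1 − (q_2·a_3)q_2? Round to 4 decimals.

u_3 = (-0.9628, -1.1232, -0.2407)

a_1 = (-3, 3, -2); ‖a_1‖ = 4.6904, so q_1 = (-0.6396, 0.6396, -0.4264).
q_1·a_2 = (-0.6396)·(-4) + 0.6396·3 + (-0.4264)·2 = 3.6244.
u_2 = a_2 − 3.6244·q_1 = (-1.6818, 0.6818, 3.5455).
‖u_2‖ = 3.9829, so q_2 = (-0.4223, 0.1712, 0.8902).
q_1·a_3 = (-0.6396)·(-1) + 0.6396·(-2) + (-0.4264)·4 = -2.3452; q_2·a_3 = (-0.4223)·(-1) + 0.1712·(-2) + 0.8902·4 = 3.6405.
u_3 = a_3 + 2.3452·q_1 − 3.6405·q_2 = (-0.9628, -1.1232, -0.2407).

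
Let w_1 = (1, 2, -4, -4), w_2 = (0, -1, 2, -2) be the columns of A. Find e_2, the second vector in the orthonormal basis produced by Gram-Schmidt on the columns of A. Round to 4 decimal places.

e_2 = (0.0181, -0.2991, 0.5982, -0.7432)

w_1 = (1, 2, -4, -4); ‖w_1‖ = 6.0828, so e_1 = (0.1644, 0.3288, -0.6576, -0.6576).
e_1·w_2 = 0.1644·0 + 0.3288·(-1) + (-0.6576)·2 + (-0.6576)·(-2) = -0.3288.
u_2 = w_2 + 0.3288·e_1 = (0.0541, -0.8919, 1.7838, -2.2162).
‖u_2‖ = 2.9819, so e_2 = (0.0181, -0.2991, 0.5982, -0.7432).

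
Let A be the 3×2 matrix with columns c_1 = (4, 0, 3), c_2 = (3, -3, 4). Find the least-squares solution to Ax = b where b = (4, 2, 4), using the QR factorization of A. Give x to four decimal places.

x = (1.5474, -0.4453)

q_1 = c_1/‖c_1‖ = (4, 0, 3)/5.0000 = (0.8000, 0.0000, 0.6000).
r_{12} = q_1·c_2 = 4.8000.
u_2 = c_2 − 4.8000·q_1 = (-0.8400, -3.0000, 1.1200).
‖u_2‖ = 3.3106, so q_2 = (-0.2537, -0.9062, 0.3383).
Qᵀb = (5.6000, -1.4741).
Back-substitute: x_2 = -1.4741/3.3106 = -0.4453.
x_1 = (5.6000 − 4.8000·(-0.4453))/5.0000 = 1.5474.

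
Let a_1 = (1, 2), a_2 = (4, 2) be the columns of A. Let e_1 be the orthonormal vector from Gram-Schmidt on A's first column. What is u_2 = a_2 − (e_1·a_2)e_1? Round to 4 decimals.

e_1 = a_1/‖a_1‖ = (1, 2)/2.2361 = (0.4472, 0.8944).
r_{12} = e_1·a_2 = 3.5777.
u_2 = a_2 − 3.5777·e_1 = (2.4000, -1.2000).

u_2 = (2.4000, -1.2000)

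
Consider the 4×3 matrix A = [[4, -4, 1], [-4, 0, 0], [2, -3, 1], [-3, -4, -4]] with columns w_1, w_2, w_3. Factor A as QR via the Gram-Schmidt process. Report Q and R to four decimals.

w_1 = (4, -4, 2, -3); ‖w_1‖ = 6.7082, so q_1 = (0.5963, -0.5963, 0.2981, -0.4472).
q_1·w_2 = 0.5963·(-4) + (-0.5963)·0 + 0.2981·(-3) + (-0.4472)·(-4) = -1.4907.
u_2 = w_2 + 1.4907·q_1 = (-3.1111, -0.8889, -2.5556, -4.6667).
‖u_2‖ = 6.2272, so q_2 = (-0.4996, -0.1427, -0.4104, -0.7494).
q_1·w_3 = 0.5963·1 + (-0.5963)·0 + 0.2981·1 + (-0.4472)·(-4) = 2.6833; q_2·w_3 = (-0.4996)·1 + (-0.1427)·0 + (-0.4104)·1 + (-0.7494)·(-4) = 2.0876.
u_3 = w_3 − 2.6833·q_1 − 2.0876·q_2 = (0.4430, 1.8980, 1.0567, -1.2355).
‖u_3‖ = 2.5381, so q_3 = (0.1745, 0.7478, 0.4164, -0.4868).

Q = [[0.5963, -0.4996, 0.1745], [-0.5963, -0.1427, 0.7478], [0.2981, -0.4104, 0.4164], [-0.4472, -0.7494, -0.4868]], R = [[6.7082, -1.4907, 2.6833], [0.0000, 6.2272, 2.0876], [0.0000, 0.0000, 2.5381]]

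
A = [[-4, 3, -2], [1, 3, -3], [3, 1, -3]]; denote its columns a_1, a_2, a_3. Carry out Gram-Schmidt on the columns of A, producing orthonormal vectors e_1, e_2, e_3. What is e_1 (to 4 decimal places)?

e_1 = (-0.7845, 0.1961, 0.5883)

e_1 = a_1/‖a_1‖ = (-4, 1, 3)/5.0990 = (-0.7845, 0.1961, 0.5883).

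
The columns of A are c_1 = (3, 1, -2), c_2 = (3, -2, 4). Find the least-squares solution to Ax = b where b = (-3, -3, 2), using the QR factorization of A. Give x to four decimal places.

x = (-1.1333, 0.1333)

c_1 = (3, 1, -2); ‖c_1‖ = 3.7417, so e_1 = (0.8018, 0.2673, -0.5345).
e_1·c_2 = 0.8018·3 + 0.2673·(-2) + (-0.5345)·4 = -0.2673.
u_2 = c_2 + 0.2673·e_1 = (3.2143, -1.9286, 3.8571).
‖u_2‖ = 5.3785, so e_2 = (0.5976, -0.3586, 0.7171).
Qᵀb = (-4.2762, 0.7171).
Back-substitute: x_2 = 0.7171/5.3785 = 0.1333.
x_1 = (-4.2762 + 0.2673·0.1333)/3.7417 = -1.1333.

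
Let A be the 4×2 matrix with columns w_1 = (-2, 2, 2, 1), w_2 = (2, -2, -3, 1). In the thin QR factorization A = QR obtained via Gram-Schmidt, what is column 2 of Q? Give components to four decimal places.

e_2 = (0.0000, 0.0000, -0.4472, 0.8944)

e_1 = w_1/‖w_1‖ = (-2, 2, 2, 1)/3.6056 = (-0.5547, 0.5547, 0.5547, 0.2774).
r_{12} = e_1·w_2 = -3.6056.
u_2 = w_2 + 3.6056·e_1 = (0.0000, 0.0000, -1.0000, 2.0000).
‖u_2‖ = 2.2361, so e_2 = (0.0000, 0.0000, -0.4472, 0.8944).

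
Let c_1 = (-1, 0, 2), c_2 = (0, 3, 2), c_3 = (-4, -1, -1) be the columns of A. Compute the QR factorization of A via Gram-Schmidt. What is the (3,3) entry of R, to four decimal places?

q_1 = c_1/‖c_1‖ = (-1, 0, 2)/2.2361 = (-0.4472, 0.0000, 0.8944).
r_{12} = q_1·c_2 = 1.7889.
u_2 = c_2 − 1.7889·q_1 = (0.8000, 3.0000, 0.4000).
‖u_2‖ = 3.1305, so q_2 = (0.2556, 0.9583, 0.1278).
r_{13} = q_1·c_3 = 0.8944; r_{23} = q_2·c_3 = -2.1083.
u_3 = c_3 − 0.8944·q_1 + 2.1083·q_2 = (-3.0612, 1.0204, -1.5306).
r_{33} = ‖u_3‖ = 3.5714.

r_{33} = 3.5714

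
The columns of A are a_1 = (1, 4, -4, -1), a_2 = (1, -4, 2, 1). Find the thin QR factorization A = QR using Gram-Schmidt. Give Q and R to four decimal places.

a_1 = (1, 4, -4, -1); ‖a_1‖ = 5.8310, so e_1 = (0.1715, 0.6860, -0.6860, -0.1715).
e_1·a_2 = 0.1715·1 + 0.6860·(-4) + (-0.6860)·2 + (-0.1715)·1 = -4.1160.
u_2 = a_2 + 4.1160·e_1 = (1.7059, -1.1765, -0.8235, 0.2941).
‖u_2‖ = 2.2492, so e_2 = (0.7584, -0.5231, -0.3661, 0.1308).

Q = [[0.1715, 0.7584], [0.6860, -0.5231], [-0.6860, -0.3661], [-0.1715, 0.1308]], R = [[5.8310, -4.1160], [0.0000, 2.2492]]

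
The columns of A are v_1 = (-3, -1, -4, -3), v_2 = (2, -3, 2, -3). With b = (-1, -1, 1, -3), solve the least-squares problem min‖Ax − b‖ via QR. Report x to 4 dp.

x = (0.2848, 0.4834)

v_1 = (-3, -1, -4, -3); ‖v_1‖ = 5.9161, so e_1 = (-0.5071, -0.1690, -0.6761, -0.5071).
e_1·v_2 = (-0.5071)·2 + (-0.1690)·(-3) + (-0.6761)·2 + (-0.5071)·(-3) = -0.3381.
u_2 = v_2 + 0.3381·e_1 = (1.8286, -3.0571, 1.7714, -3.1714).
‖u_2‖ = 5.0878, so e_2 = (0.3594, -0.6009, 0.3482, -0.6233).
Qᵀb = (1.5213, 2.4597).
Back-substitute: x_2 = 2.4597/5.0878 = 0.4834.
x_1 = (1.5213 + 0.3381·0.4834)/5.9161 = 0.2848.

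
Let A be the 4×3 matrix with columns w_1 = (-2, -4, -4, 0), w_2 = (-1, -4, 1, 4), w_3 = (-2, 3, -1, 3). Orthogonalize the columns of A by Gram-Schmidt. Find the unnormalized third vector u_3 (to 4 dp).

u_3 = (-2.2023, 2.7743, -1.6732, 2.6420)

e_1 = w_1/‖w_1‖ = (-2, -4, -4, 0)/6.0000 = (-0.3333, -0.6667, -0.6667, 0.0000).
r_{12} = e_1·w_2 = 2.3333.
u_2 = w_2 − 2.3333·e_1 = (-0.2222, -2.4444, 2.5556, 4.0000).
‖u_2‖ = 5.3437, so e_2 = (-0.0416, -0.4574, 0.4782, 0.7485).
r_{13} = e_1·w_3 = -0.6667; r_{23} = e_2·w_3 = 0.4782.
u_3 = w_3 + 0.6667·e_1 − 0.4782·e_2 = (-2.2023, 2.7743, -1.6732, 2.6420).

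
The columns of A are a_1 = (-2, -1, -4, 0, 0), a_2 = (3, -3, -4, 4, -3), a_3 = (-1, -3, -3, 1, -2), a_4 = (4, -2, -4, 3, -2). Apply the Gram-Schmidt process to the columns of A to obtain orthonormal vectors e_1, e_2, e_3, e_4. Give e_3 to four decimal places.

a_1 = (-2, -1, -4, 0, 0); ‖a_1‖ = 4.5826, so e_1 = (-0.4364, -0.2182, -0.8729, 0.0000, 0.0000).
e_1·a_2 = (-0.4364)·3 + (-0.2182)·(-3) + (-0.8729)·(-4) + 0.0000·4 + 0.0000·(-3) = 2.8368.
u_2 = a_2 − 2.8368·e_1 = (4.2381, -2.3810, -1.5238, 4.0000, -3.0000).
‖u_2‖ = 7.1381, so e_2 = (0.5937, -0.3336, -0.2135, 0.5604, -0.4203).
e_1·a_3 = (-0.4364)·(-1) + (-0.2182)·(-3) + (-0.8729)·(-3) + 0.0000·1 + 0.0000·(-2) = 3.7097; e_2·a_3 = 0.5937·(-1) + (-0.3336)·(-3) + (-0.2135)·(-3) + 0.5604·1 + (-0.4203)·(-2) = 2.4483.
u_3 = a_3 − 3.7097·e_1 − 2.4483·e_2 = (-0.8346, -1.3738, 0.7607, -0.3720, -0.9710).
‖u_3‖ = 2.0601, so e_3 = (-0.4051, -0.6669, 0.3693, -0.1806, -0.4714).

e_3 = (-0.4051, -0.6669, 0.3693, -0.1806, -0.4714)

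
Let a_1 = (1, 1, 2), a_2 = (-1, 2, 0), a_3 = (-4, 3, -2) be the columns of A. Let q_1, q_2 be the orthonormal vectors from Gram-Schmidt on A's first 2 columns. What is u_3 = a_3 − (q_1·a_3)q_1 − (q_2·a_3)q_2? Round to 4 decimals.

u_3 = (-0.5517, -0.2759, 0.4138)

q_1 = a_1/‖a_1‖ = (1, 1, 2)/2.4495 = (0.4082, 0.4082, 0.8165).
r_{12} = q_1·a_2 = 0.4082.
u_2 = a_2 − 0.4082·q_1 = (-1.1667, 1.8333, -0.3333).
‖u_2‖ = 2.1985, so q_2 = (-0.5307, 0.8339, -0.1516).
r_{13} = q_1·a_3 = -2.0412; r_{23} = q_2·a_3 = 4.9276.
u_3 = a_3 + 2.0412·q_1 − 4.9276·q_2 = (-0.5517, -0.2759, 0.4138).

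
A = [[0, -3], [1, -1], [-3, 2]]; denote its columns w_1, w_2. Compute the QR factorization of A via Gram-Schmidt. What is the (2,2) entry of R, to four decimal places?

w_1 = (0, 1, -3); ‖w_1‖ = 3.1623, so q_1 = (0.0000, 0.3162, -0.9487).
q_1·w_2 = 0.0000·(-3) + 0.3162·(-1) + (-0.9487)·2 = -2.2136.
u_2 = w_2 + 2.2136·q_1 = (-3.0000, -0.3000, -0.1000).
r_{22} = ‖u_2‖ = 3.0166.

r_{22} = 3.0166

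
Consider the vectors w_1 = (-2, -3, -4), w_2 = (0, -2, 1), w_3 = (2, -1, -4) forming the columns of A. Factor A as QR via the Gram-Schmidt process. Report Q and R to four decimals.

e_1 = w_1/‖w_1‖ = (-2, -3, -4)/5.3852 = (-0.3714, -0.5571, -0.7428).
r_{12} = e_1·w_2 = 0.3714.
u_2 = w_2 − 0.3714·e_1 = (0.1379, -1.7931, 1.2759).
‖u_2‖ = 2.2050, so e_2 = (0.0626, -0.8132, 0.5786).
r_{13} = e_1·w_3 = 2.7854; r_{23} = e_2·w_3 = -1.3762.
u_3 = w_3 − 2.7854·e_1 + 1.3762·e_2 = (3.1206, -0.5674, -1.1348).
‖u_3‖ = 3.3686, so e_3 = (0.9264, -0.1684, -0.3369).

Q = [[-0.3714, 0.0626, 0.9264], [-0.5571, -0.8132, -0.1684], [-0.7428, 0.5786, -0.3369]], R = [[5.3852, 0.3714, 2.7854], [0.0000, 2.2050, -1.3762], [0.0000, 0.0000, 3.3686]]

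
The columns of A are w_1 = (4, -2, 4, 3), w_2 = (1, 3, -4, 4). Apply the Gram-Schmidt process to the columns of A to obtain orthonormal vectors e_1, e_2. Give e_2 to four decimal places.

e_2 = (0.2389, 0.4258, -0.5401, 0.6855)

w_1 = (4, -2, 4, 3); ‖w_1‖ = 6.7082, so e_1 = (0.5963, -0.2981, 0.5963, 0.4472).
e_1·w_2 = 0.5963·1 + (-0.2981)·3 + 0.5963·(-4) + 0.4472·4 = -0.8944.
u_2 = w_2 + 0.8944·e_1 = (1.5333, 2.7333, -3.4667, 4.4000).
‖u_2‖ = 6.4187, so e_2 = (0.2389, 0.4258, -0.5401, 0.6855).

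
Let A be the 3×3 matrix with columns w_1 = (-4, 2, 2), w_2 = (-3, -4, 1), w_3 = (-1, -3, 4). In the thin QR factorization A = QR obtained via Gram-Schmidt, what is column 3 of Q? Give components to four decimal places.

w_1 = (-4, 2, 2); ‖w_1‖ = 4.8990, so e_1 = (-0.8165, 0.4082, 0.4082).
e_1·w_2 = (-0.8165)·(-3) + 0.4082·(-4) + 0.4082·1 = 1.2247.
u_2 = w_2 − 1.2247·e_1 = (-2.0000, -4.5000, 0.5000).
‖u_2‖ = 4.9497, so e_2 = (-0.4041, -0.9091, 0.1010).
e_1·w_3 = (-0.8165)·(-1) + 0.4082·(-3) + 0.4082·4 = 1.2247; e_2·w_3 = (-0.4041)·(-1) + (-0.9091)·(-3) + 0.1010·4 = 3.5355.
u_3 = w_3 − 1.2247·e_1 − 3.5355·e_2 = (1.4286, -0.2857, 3.1429).
‖u_3‖ = 3.4641, so e_3 = (0.4124, -0.0825, 0.9073).

e_3 = (0.4124, -0.0825, 0.9073)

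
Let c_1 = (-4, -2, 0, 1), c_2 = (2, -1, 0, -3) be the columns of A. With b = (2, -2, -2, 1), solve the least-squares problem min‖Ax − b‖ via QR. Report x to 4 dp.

x = (-0.0704, 0.1690)

c_1 = (-4, -2, 0, 1); ‖c_1‖ = 4.5826, so e_1 = (-0.8729, -0.4364, 0.0000, 0.2182).
e_1·c_2 = (-0.8729)·2 + (-0.4364)·(-1) + 0.0000·0 + 0.2182·(-3) = -1.9640.
u_2 = c_2 + 1.9640·e_1 = (0.2857, -1.8571, 0.0000, -2.5714).
‖u_2‖ = 3.1848, so e_2 = (0.0897, -0.5831, 0.0000, -0.8074).
Qᵀb = (-0.6547, 0.5383).
Back-substitute: x_2 = 0.5383/3.1848 = 0.1690.
x_1 = (-0.6547 + 1.9640·0.1690)/4.5826 = -0.0704.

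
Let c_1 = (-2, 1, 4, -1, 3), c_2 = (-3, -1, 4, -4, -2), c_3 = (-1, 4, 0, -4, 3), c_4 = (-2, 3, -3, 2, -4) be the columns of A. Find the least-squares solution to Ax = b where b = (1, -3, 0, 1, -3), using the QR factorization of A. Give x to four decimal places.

c_1 = (-2, 1, 4, -1, 3); ‖c_1‖ = 5.5678, so q_1 = (-0.3592, 0.1796, 0.7184, -0.1796, 0.5388).
q_1·c_2 = (-0.3592)·(-3) + 0.1796·(-1) + 0.7184·4 + (-0.1796)·(-4) + 0.5388·(-2) = 3.4125.
u_2 = c_2 − 3.4125·q_1 = (-1.7742, -1.6129, 1.5484, -3.3871, -3.8387).
‖u_2‖ = 5.8613, so q_2 = (-0.3027, -0.2752, 0.2642, -0.5779, -0.6549).
q_1·c_3 = (-0.3592)·(-1) + 0.1796·4 + 0.7184·0 + (-0.1796)·(-4) + 0.5388·3 = 3.4125; q_2·c_3 = (-0.3027)·(-1) + (-0.2752)·4 + 0.2642·0 + (-0.5779)·(-4) + (-0.6549)·3 = -0.4513.
u_3 = c_3 − 3.4125·q_1 + 0.4513·q_2 = (0.0892, 3.2629, -2.3324, -3.6479, 0.8657).
‖u_3‖ = 5.4910, so q_3 = (0.0162, 0.5942, -0.4248, -0.6643, 0.1577).
q_1·c_4 = (-0.3592)·(-2) + 0.1796·3 + 0.7184·(-3) + (-0.1796)·2 + 0.5388·(-4) = -3.4125; q_2·c_4 = (-0.3027)·(-2) + (-0.2752)·3 + 0.2642·(-3) + (-0.5779)·2 + (-0.6549)·(-4) = 0.4513; q_3·c_4 = 0.0162·(-2) + 0.5942·3 + (-0.4248)·(-3) + (-0.6643)·2 + 0.1577·(-4) = 1.0652.
u_4 = c_4 + 3.4125·q_1 − 0.4513·q_2 − 1.0652·q_3 = (-3.1065, 3.1041, -0.2152, 2.3555, -2.0337).
‖u_4‖ = 5.3867, so q_4 = (-0.5767, 0.5763, -0.0399, 0.4373, -0.3775).
Qᵀb = (-2.6941, 1.9097, -2.9038, -0.7356).
Back-substitute: x_4 = -0.7356/5.3867 = -0.1366.
x_3 = (-2.9038 − 1.0652·(-0.1366))/5.4910 = -0.5023.
x_2 = (1.9097 + 0.4513·(-0.5023) − 0.4513·(-0.1366))/5.8613 = 0.2977.
x_1 = (-2.6941 − 3.4125·0.2977 − 3.4125·(-0.5023) + 3.4125·(-0.1366))/5.5678 = -0.4421.

x = (-0.4421, 0.2977, -0.5023, -0.1366)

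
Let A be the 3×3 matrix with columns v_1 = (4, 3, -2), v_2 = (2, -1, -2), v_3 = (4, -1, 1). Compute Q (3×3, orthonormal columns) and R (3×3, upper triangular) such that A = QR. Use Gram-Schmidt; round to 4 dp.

v_1 = (4, 3, -2); ‖v_1‖ = 5.3852, so q_1 = (0.7428, 0.5571, -0.3714).
q_1·v_2 = 0.7428·2 + 0.5571·(-1) + (-0.3714)·(-2) = 1.6713.
u_2 = v_2 − 1.6713·q_1 = (0.7586, -1.9310, -1.3793).
‖u_2‖ = 2.4914, so q_2 = (0.3045, -0.7751, -0.5536).
q_1·v_3 = 0.7428·4 + 0.5571·(-1) + (-0.3714)·1 = 2.0426; q_2·v_3 = 0.3045·4 + (-0.7751)·(-1) + (-0.5536)·1 = 1.4395.
u_3 = v_3 − 2.0426·q_1 − 1.4395·q_2 = (2.0444, -1.0222, 2.5556).
‖u_3‖ = 3.4286, so q_3 = (0.5963, -0.2981, 0.7454).

Q = [[0.7428, 0.3045, 0.5963], [0.5571, -0.7751, -0.2981], [-0.3714, -0.5536, 0.7454]], R = [[5.3852, 1.6713, 2.0426], [0.0000, 2.4914, 1.4395], [0.0000, 0.0000, 3.4286]]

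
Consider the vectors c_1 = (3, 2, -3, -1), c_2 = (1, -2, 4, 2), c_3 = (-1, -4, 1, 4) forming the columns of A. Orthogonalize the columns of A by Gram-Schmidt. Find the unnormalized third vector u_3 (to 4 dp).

u_3 = (-0.0629, -2.1029, -2.3229, 2.5743)

c_1 = (3, 2, -3, -1); ‖c_1‖ = 4.7958, so q_1 = (0.6255, 0.4170, -0.6255, -0.2085).
q_1·c_2 = 0.6255·1 + 0.4170·(-2) + (-0.6255)·4 + (-0.2085)·2 = -3.1277.
u_2 = c_2 + 3.1277·q_1 = (2.9565, -0.6957, 2.0435, 1.3478).
‖u_2‖ = 3.9009, so q_2 = (0.7579, -0.1783, 0.5238, 0.3455).
q_1·c_3 = 0.6255·(-1) + 0.4170·(-4) + (-0.6255)·1 + (-0.2085)·4 = -3.7533; q_2·c_3 = 0.7579·(-1) + (-0.1783)·(-4) + 0.5238·1 + 0.3455·4 = 1.8613.
u_3 = c_3 + 3.7533·q_1 − 1.8613·q_2 = (-0.0629, -2.1029, -2.3229, 2.5743).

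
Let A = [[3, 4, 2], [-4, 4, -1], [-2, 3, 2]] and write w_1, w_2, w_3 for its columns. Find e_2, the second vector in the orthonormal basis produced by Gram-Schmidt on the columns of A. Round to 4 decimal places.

e_2 = (0.8216, 0.4277, 0.3770)

e_1 = w_1/‖w_1‖ = (3, -4, -2)/5.3852 = (0.5571, -0.7428, -0.3714).
r_{12} = e_1·w_2 = -1.8570.
u_2 = w_2 + 1.8570·e_1 = (5.0345, 2.6207, 2.3103).
‖u_2‖ = 6.1279, so e_2 = (0.8216, 0.4277, 0.3770).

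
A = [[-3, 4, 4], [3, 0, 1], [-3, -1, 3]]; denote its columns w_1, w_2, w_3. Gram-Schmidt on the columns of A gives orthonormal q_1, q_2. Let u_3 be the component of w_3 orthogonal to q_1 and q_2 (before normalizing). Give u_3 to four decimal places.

q_1 = w_1/‖w_1‖ = (-3, 3, -3)/5.1962 = (-0.5774, 0.5774, -0.5774).
r_{12} = q_1·w_2 = -1.7321.
u_2 = w_2 + 1.7321·q_1 = (3.0000, 1.0000, -2.0000).
‖u_2‖ = 3.7417, so q_2 = (0.8018, 0.2673, -0.5345).
r_{13} = q_1·w_3 = -3.4641; r_{23} = q_2·w_3 = 1.8708.
u_3 = w_3 + 3.4641·q_1 − 1.8708·q_2 = (0.5000, 2.5000, 2.0000).

u_3 = (0.5000, 2.5000, 2.0000)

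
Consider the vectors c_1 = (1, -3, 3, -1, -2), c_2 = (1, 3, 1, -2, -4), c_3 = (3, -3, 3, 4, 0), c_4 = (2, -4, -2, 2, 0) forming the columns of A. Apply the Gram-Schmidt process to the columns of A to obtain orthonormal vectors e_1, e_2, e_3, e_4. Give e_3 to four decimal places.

e_3 = (0.5474, 0.1809, 0.2162, 0.7852, -0.0660)

c_1 = (1, -3, 3, -1, -2); ‖c_1‖ = 4.8990, so e_1 = (0.2041, -0.6124, 0.6124, -0.2041, -0.4082).
e_1·c_2 = 0.2041·1 + (-0.6124)·3 + 0.6124·1 + (-0.2041)·(-2) + (-0.4082)·(-4) = 1.0206.
u_2 = c_2 − 1.0206·e_1 = (0.7917, 3.6250, 0.3750, -1.7917, -3.5833).
‖u_2‖ = 5.4734, so e_2 = (0.1446, 0.6623, 0.0685, -0.3273, -0.6547).
e_1·c_3 = 0.2041·3 + (-0.6124)·(-3) + 0.6124·3 + (-0.2041)·4 + (-0.4082)·0 = 3.4701; e_2·c_3 = 0.1446·3 + 0.6623·(-3) + 0.0685·3 + (-0.3273)·4 + (-0.6547)·0 = -2.6568.
u_3 = c_3 − 3.4701·e_1 + 2.6568·e_2 = (2.6759, 0.8846, 1.0570, 3.8387, -0.3227).
‖u_3‖ = 4.8887, so e_3 = (0.5474, 0.1809, 0.2162, 0.7852, -0.0660).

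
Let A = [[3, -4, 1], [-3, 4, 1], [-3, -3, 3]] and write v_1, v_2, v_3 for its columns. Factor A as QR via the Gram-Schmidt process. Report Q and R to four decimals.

v_1 = (3, -3, -3); ‖v_1‖ = 5.1962, so e_1 = (0.5774, -0.5774, -0.5774).
e_1·v_2 = 0.5774·(-4) + (-0.5774)·4 + (-0.5774)·(-3) = -2.8868.
u_2 = v_2 + 2.8868·e_1 = (-2.3333, 2.3333, -4.6667).
‖u_2‖ = 5.7155, so e_2 = (-0.4082, 0.4082, -0.8165).
e_1·v_3 = 0.5774·1 + (-0.5774)·1 + (-0.5774)·3 = -1.7321; e_2·v_3 = (-0.4082)·1 + 0.4082·1 + (-0.8165)·3 = -2.4495.
u_3 = v_3 + 1.7321·e_1 + 2.4495·e_2 = (1.0000, 1.0000, 0.0000).
‖u_3‖ = 1.4142, so e_3 = (0.7071, 0.7071, 0.0000).

Q = [[0.5774, -0.4082, 0.7071], [-0.5774, 0.4082, 0.7071], [-0.5774, -0.8165, 0.0000]], R = [[5.1962, -2.8868, -1.7321], [0.0000, 5.7155, -2.4495], [0.0000, 0.0000, 1.4142]]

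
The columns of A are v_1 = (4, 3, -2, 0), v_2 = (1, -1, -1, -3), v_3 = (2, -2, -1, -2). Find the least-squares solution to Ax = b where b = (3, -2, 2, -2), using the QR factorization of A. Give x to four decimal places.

x = (-0.0670, -0.4381, 1.3144)

v_1 = (4, 3, -2, 0); ‖v_1‖ = 5.3852, so q_1 = (0.7428, 0.5571, -0.3714, 0.0000).
q_1·v_2 = 0.7428·1 + 0.5571·(-1) + (-0.3714)·(-1) + 0.0000·(-3) = 0.5571.
u_2 = v_2 − 0.5571·q_1 = (0.5862, -1.3103, -0.7931, -3.0000).
‖u_2‖ = 3.4190, so q_2 = (0.1715, -0.3833, -0.2320, -0.8774).
q_1·v_3 = 0.7428·2 + 0.5571·(-2) + (-0.3714)·(-1) + 0.0000·(-2) = 0.7428; q_2·v_3 = 0.1715·2 + (-0.3833)·(-2) + (-0.2320)·(-1) + (-0.8774)·(-2) = 3.0963.
u_3 = v_3 − 0.7428·q_1 − 3.0963·q_2 = (0.9174, -1.2271, -0.0059, 0.7168).
‖u_3‖ = 1.6916, so q_3 = (0.5423, -0.7255, -0.0035, 0.4238).
Qᵀb = (0.3714, 2.5718, 2.2234).
Back-substitute: x_3 = 2.2234/1.6916 = 1.3144.
x_2 = (2.5718 − 3.0963·1.3144)/3.4190 = -0.4381.
x_1 = (0.3714 − 0.5571·(-0.4381) − 0.7428·1.3144)/5.3852 = -0.0670.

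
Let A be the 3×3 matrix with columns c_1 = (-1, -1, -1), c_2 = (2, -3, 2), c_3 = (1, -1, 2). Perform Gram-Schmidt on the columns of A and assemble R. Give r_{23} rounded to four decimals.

e_1 = c_1/‖c_1‖ = (-1, -1, -1)/1.7321 = (-0.5774, -0.5774, -0.5774).
r_{12} = e_1·c_2 = -0.5774.
u_2 = c_2 + 0.5774·e_1 = (1.6667, -3.3333, 1.6667).
‖u_2‖ = 4.0825, so e_2 = (0.4082, -0.8165, 0.4082).
r_{23} = e_2·c_3 = 2.0412.

r_{23} = 2.0412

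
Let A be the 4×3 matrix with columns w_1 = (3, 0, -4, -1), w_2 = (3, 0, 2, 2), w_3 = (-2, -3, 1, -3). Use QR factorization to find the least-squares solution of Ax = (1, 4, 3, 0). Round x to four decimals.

x = (-0.4872, 0.1776, -0.5493)

w_1 = (3, 0, -4, -1); ‖w_1‖ = 5.0990, so e_1 = (0.5883, 0.0000, -0.7845, -0.1961).
e_1·w_2 = 0.5883·3 + 0.0000·0 + (-0.7845)·2 + (-0.1961)·2 = -0.1961.
u_2 = w_2 + 0.1961·e_1 = (3.1154, 0.0000, 1.8462, 1.9615).
‖u_2‖ = 4.1184, so e_2 = (0.7564, 0.0000, 0.4483, 0.4763).
e_1·w_3 = 0.5883·(-2) + 0.0000·(-3) + (-0.7845)·1 + (-0.1961)·(-3) = -1.3728; e_2·w_3 = 0.7564·(-2) + 0.0000·(-3) + 0.4483·1 + 0.4763·(-3) = -2.4935.
u_3 = w_3 + 1.3728·e_1 + 2.4935·e_2 = (0.6939, -3.0000, 1.0408, -2.0816).
‖u_3‖ = 3.8598, so e_3 = (0.1798, -0.7772, 0.2697, -0.5393).
Qᵀb = (-1.7650, 2.1012, -2.1202).
Back-substitute: x_3 = -2.1202/3.8598 = -0.5493.
x_2 = (2.1012 + 2.4935·(-0.5493))/4.1184 = 0.1776.
x_1 = (-1.7650 + 0.1961·0.1776 + 1.3728·(-0.5493))/5.0990 = -0.4872.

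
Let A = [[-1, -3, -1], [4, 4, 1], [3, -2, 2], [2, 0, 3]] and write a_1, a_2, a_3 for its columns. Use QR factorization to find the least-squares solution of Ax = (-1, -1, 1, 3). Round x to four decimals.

a_1 = (-1, 4, 3, 2); ‖a_1‖ = 5.4772, so e_1 = (-0.1826, 0.7303, 0.5477, 0.3651).
e_1·a_2 = (-0.1826)·(-3) + 0.7303·4 + 0.5477·(-2) + 0.3651·0 = 2.3735.
u_2 = a_2 − 2.3735·e_1 = (-2.5667, 2.2667, -3.3000, -0.8667).
‖u_2‖ = 4.8339, so e_2 = (-0.5310, 0.4689, -0.6827, -0.1793).
e_1·a_3 = (-0.1826)·(-1) + 0.7303·1 + 0.5477·2 + 0.3651·3 = 3.1038; e_2·a_3 = (-0.5310)·(-1) + 0.4689·1 + (-0.6827)·2 + (-0.1793)·3 = -0.9033.
u_3 = a_3 − 3.1038·e_1 + 0.9033·e_2 = (-0.9130, -0.8431, -0.3167, 1.7047).
‖u_3‖ = 2.1332, so e_3 = (-0.4280, -0.3952, -0.1485, 0.7991).
Qᵀb = (1.0954, -1.1585, 3.0721).
Back-substitute: x_3 = 3.0721/2.1332 = 1.4401.
x_2 = (-1.1585 + 0.9033·1.4401)/4.8339 = 0.0295.
x_1 = (1.0954 − 2.3735·0.0295 − 3.1038·1.4401)/5.4772 = -0.6288.

x = (-0.6288, 0.0295, 1.4401)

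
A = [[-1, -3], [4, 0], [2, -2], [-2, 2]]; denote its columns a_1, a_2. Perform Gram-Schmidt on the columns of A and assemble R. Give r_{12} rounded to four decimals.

q_1 = a_1/‖a_1‖ = (-1, 4, 2, -2)/5.0000 = (-0.2000, 0.8000, 0.4000, -0.4000).
r_{12} = q_1·a_2 = -1.0000.

r_{12} = -1.0000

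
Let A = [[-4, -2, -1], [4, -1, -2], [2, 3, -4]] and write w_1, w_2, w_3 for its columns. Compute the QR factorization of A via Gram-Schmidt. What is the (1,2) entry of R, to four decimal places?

r_{12} = 1.6667

w_1 = (-4, 4, 2); ‖w_1‖ = 6.0000, so q_1 = (-0.6667, 0.6667, 0.3333).
r_{12} = q_1·w_2 = 1.6667.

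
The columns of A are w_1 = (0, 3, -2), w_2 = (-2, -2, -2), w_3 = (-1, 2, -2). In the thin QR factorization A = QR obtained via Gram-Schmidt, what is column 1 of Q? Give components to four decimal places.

q_1 = (0.0000, 0.8321, -0.5547)

w_1 = (0, 3, -2); ‖w_1‖ = 3.6056, so q_1 = (0.0000, 0.8321, -0.5547).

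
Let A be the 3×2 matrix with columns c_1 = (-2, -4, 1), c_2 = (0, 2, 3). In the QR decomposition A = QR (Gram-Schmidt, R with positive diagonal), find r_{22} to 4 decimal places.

r_{22} = 3.4365

e_1 = c_1/‖c_1‖ = (-2, -4, 1)/4.5826 = (-0.4364, -0.8729, 0.2182).
r_{12} = e_1·c_2 = -1.0911.
u_2 = c_2 + 1.0911·e_1 = (-0.4762, 1.0476, 3.2381).
r_{22} = ‖u_2‖ = 3.4365.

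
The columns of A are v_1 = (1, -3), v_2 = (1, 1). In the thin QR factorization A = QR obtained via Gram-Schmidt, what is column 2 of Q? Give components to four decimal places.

e_2 = (0.9487, 0.3162)

e_1 = v_1/‖v_1‖ = (1, -3)/3.1623 = (0.3162, -0.9487).
r_{12} = e_1·v_2 = -0.6325.
u_2 = v_2 + 0.6325·e_1 = (1.2000, 0.4000).
‖u_2‖ = 1.2649, so e_2 = (0.9487, 0.3162).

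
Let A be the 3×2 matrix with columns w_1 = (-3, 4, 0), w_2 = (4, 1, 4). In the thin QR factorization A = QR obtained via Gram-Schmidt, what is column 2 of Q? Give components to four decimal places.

e_2 = (0.5510, 0.4132, 0.7250)

w_1 = (-3, 4, 0); ‖w_1‖ = 5.0000, so e_1 = (-0.6000, 0.8000, 0.0000).
e_1·w_2 = (-0.6000)·4 + 0.8000·1 + 0.0000·4 = -1.6000.
u_2 = w_2 + 1.6000·e_1 = (3.0400, 2.2800, 4.0000).
‖u_2‖ = 5.5172, so e_2 = (0.5510, 0.4132, 0.7250).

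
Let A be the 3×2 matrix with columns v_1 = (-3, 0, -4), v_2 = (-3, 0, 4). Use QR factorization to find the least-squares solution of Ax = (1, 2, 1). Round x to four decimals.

v_1 = (-3, 0, -4); ‖v_1‖ = 5.0000, so q_1 = (-0.6000, 0.0000, -0.8000).
q_1·v_2 = (-0.6000)·(-3) + 0.0000·0 + (-0.8000)·4 = -1.4000.
u_2 = v_2 + 1.4000·q_1 = (-3.8400, 0.0000, 2.8800).
‖u_2‖ = 4.8000, so q_2 = (-0.8000, 0.0000, 0.6000).
Qᵀb = (-1.4000, -0.2000).
Back-substitute: x_2 = -0.2000/4.8000 = -0.0417.
x_1 = (-1.4000 + 1.4000·(-0.0417))/5.0000 = -0.2917.

x = (-0.2917, -0.0417)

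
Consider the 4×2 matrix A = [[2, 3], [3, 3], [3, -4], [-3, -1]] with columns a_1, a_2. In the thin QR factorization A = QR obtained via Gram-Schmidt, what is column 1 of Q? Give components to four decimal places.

a_1 = (2, 3, 3, -3); ‖a_1‖ = 5.5678, so q_1 = (0.3592, 0.5388, 0.5388, -0.5388).

q_1 = (0.3592, 0.5388, 0.5388, -0.5388)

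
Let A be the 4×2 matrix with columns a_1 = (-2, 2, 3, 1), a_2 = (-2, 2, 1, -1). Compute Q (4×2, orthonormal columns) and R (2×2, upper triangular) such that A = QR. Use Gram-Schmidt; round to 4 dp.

a_1 = (-2, 2, 3, 1); ‖a_1‖ = 4.2426, so e_1 = (-0.4714, 0.4714, 0.7071, 0.2357).
e_1·a_2 = (-0.4714)·(-2) + 0.4714·2 + 0.7071·1 + 0.2357·(-1) = 2.3570.
u_2 = a_2 − 2.3570·e_1 = (-0.8889, 0.8889, -0.6667, -1.5556).
‖u_2‖ = 2.1082, so e_2 = (-0.4216, 0.4216, -0.3162, -0.7379).

Q = [[-0.4714, -0.4216], [0.4714, 0.4216], [0.7071, -0.3162], [0.2357, -0.7379]], R = [[4.2426, 2.3570], [0.0000, 2.1082]]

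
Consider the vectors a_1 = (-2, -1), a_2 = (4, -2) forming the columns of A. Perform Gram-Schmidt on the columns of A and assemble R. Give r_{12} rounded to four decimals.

r_{12} = -2.6833

e_1 = a_1/‖a_1‖ = (-2, -1)/2.2361 = (-0.8944, -0.4472).
r_{12} = e_1·a_2 = -2.6833.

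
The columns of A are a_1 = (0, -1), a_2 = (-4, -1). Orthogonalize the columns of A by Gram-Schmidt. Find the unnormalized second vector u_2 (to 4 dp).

a_1 = (0, -1); ‖a_1‖ = 1.0000, so e_1 = (0.0000, -1.0000).
e_1·a_2 = 0.0000·(-4) + (-1.0000)·(-1) = 1.0000.
u_2 = a_2 − 1.0000·e_1 = (-4.0000, 0.0000).

u_2 = (-4.0000, 0.0000)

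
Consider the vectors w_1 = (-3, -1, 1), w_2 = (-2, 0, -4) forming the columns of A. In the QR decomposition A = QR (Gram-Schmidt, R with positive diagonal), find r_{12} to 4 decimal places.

r_{12} = 0.6030

w_1 = (-3, -1, 1); ‖w_1‖ = 3.3166, so e_1 = (-0.9045, -0.3015, 0.3015).
r_{12} = e_1·w_2 = 0.6030.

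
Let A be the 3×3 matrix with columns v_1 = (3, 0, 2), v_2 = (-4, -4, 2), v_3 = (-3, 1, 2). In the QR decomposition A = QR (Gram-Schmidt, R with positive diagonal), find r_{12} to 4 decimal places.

r_{12} = -2.2188

v_1 = (3, 0, 2); ‖v_1‖ = 3.6056, so q_1 = (0.8321, 0.0000, 0.5547).
r_{12} = q_1·v_2 = -2.2188.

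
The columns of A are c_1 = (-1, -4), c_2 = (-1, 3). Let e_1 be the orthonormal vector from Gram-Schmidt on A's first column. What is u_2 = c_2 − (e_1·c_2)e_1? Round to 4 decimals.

c_1 = (-1, -4); ‖c_1‖ = 4.1231, so e_1 = (-0.2425, -0.9701).
e_1·c_2 = (-0.2425)·(-1) + (-0.9701)·3 = -2.6679.
u_2 = c_2 + 2.6679·e_1 = (-1.6471, 0.4118).

u_2 = (-1.6471, 0.4118)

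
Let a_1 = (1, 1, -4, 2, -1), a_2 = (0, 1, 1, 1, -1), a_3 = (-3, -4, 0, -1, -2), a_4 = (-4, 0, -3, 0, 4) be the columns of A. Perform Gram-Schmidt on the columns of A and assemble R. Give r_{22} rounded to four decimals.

r_{22} = 2.0000

a_1 = (1, 1, -4, 2, -1); ‖a_1‖ = 4.7958, so q_1 = (0.2085, 0.2085, -0.8341, 0.4170, -0.2085).
q_1·a_2 = 0.2085·0 + 0.2085·1 + (-0.8341)·1 + 0.4170·1 + (-0.2085)·(-1) = 0.0000.
u_2 = a_2 + 0.0000·q_1 = (0.0000, 1.0000, 1.0000, 1.0000, -1.0000).
r_{22} = ‖u_2‖ = 2.0000.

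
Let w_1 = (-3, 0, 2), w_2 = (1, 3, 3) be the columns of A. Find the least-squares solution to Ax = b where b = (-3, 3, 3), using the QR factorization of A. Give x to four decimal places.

w_1 = (-3, 0, 2); ‖w_1‖ = 3.6056, so q_1 = (-0.8321, 0.0000, 0.5547).
q_1·w_2 = (-0.8321)·1 + 0.0000·3 + 0.5547·3 = 0.8321.
u_2 = w_2 − 0.8321·q_1 = (1.6923, 3.0000, 2.5385).
‖u_2‖ = 4.2787, so q_2 = (0.3955, 0.7011, 0.5933).
Qᵀb = (4.1603, 2.6967).
Back-substitute: x_2 = 2.6967/4.2787 = 0.6303.
x_1 = (4.1603 − 0.8321·0.6303)/3.6056 = 1.0084.

x = (1.0084, 0.6303)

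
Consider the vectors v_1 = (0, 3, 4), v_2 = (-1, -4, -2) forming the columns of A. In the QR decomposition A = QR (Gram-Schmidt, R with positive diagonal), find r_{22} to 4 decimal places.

v_1 = (0, 3, 4); ‖v_1‖ = 5.0000, so q_1 = (0.0000, 0.6000, 0.8000).
q_1·v_2 = 0.0000·(-1) + 0.6000·(-4) + 0.8000·(-2) = -4.0000.
u_2 = v_2 + 4.0000·q_1 = (-1.0000, -1.6000, 1.2000).
r_{22} = ‖u_2‖ = 2.2361.

r_{22} = 2.2361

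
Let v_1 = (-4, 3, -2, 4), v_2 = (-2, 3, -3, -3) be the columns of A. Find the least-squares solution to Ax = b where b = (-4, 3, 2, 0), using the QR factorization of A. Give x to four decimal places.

q_1 = v_1/‖v_1‖ = (-4, 3, -2, 4)/6.7082 = (-0.5963, 0.4472, -0.2981, 0.5963).
r_{12} = q_1·v_2 = 1.6398.
u_2 = v_2 − 1.6398·q_1 = (-1.0222, 2.2667, -2.5111, -3.9778).
‖u_2‖ = 5.3208, so q_2 = (-0.1921, 0.4260, -0.4719, -0.7476).
Qᵀb = (3.1305, 1.1026).
Back-substitute: x_2 = 1.1026/5.3208 = 0.2072.
x_1 = (3.1305 − 1.6398·0.2072)/6.7082 = 0.4160.

x = (0.4160, 0.2072)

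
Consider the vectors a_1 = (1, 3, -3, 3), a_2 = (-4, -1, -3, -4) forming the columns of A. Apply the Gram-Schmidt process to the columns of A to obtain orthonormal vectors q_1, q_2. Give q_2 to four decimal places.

q_2 = (-0.5876, 0.0115, -0.6568, -0.4724)

a_1 = (1, 3, -3, 3); ‖a_1‖ = 5.2915, so q_1 = (0.1890, 0.5669, -0.5669, 0.5669).
q_1·a_2 = 0.1890·(-4) + 0.5669·(-1) + (-0.5669)·(-3) + 0.5669·(-4) = -1.8898.
u_2 = a_2 + 1.8898·q_1 = (-3.6429, 0.0714, -4.0714, -2.9286).
‖u_2‖ = 6.1991, so q_2 = (-0.5876, 0.0115, -0.6568, -0.4724).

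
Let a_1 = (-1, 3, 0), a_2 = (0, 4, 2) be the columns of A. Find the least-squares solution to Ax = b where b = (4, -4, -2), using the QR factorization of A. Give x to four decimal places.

a_1 = (-1, 3, 0); ‖a_1‖ = 3.1623, so q_1 = (-0.3162, 0.9487, 0.0000).
q_1·a_2 = (-0.3162)·0 + 0.9487·4 + 0.0000·2 = 3.7947.
u_2 = a_2 − 3.7947·q_1 = (1.2000, 0.4000, 2.0000).
‖u_2‖ = 2.3664, so q_2 = (0.5071, 0.1690, 0.8452).
Qᵀb = (-5.0596, -0.3381).
Back-substitute: x_2 = -0.3381/2.3664 = -0.1429.
x_1 = (-5.0596 − 3.7947·(-0.1429))/3.1623 = -1.4286.

x = (-1.4286, -0.1429)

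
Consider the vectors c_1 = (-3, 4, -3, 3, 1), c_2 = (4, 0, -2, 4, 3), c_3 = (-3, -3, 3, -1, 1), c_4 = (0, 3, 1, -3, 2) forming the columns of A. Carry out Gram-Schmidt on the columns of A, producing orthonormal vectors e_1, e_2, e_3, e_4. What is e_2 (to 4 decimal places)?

e_2 = (0.7023, -0.1245, -0.2110, 0.5155, 0.4255)

c_1 = (-3, 4, -3, 3, 1); ‖c_1‖ = 6.6332, so e_1 = (-0.4523, 0.6030, -0.4523, 0.4523, 0.1508).
e_1·c_2 = (-0.4523)·4 + 0.6030·0 + (-0.4523)·(-2) + 0.4523·4 + 0.1508·3 = 1.3568.
u_2 = c_2 − 1.3568·e_1 = (4.6136, -0.8182, -1.3864, 3.3864, 2.7955).
‖u_2‖ = 6.5696, so e_2 = (0.7023, -0.1245, -0.2110, 0.5155, 0.4255).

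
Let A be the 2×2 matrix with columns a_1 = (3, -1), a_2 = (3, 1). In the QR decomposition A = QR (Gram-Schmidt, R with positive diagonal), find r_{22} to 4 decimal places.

a_1 = (3, -1); ‖a_1‖ = 3.1623, so e_1 = (0.9487, -0.3162).
e_1·a_2 = 0.9487·3 + (-0.3162)·1 = 2.5298.
u_2 = a_2 − 2.5298·e_1 = (0.6000, 1.8000).
r_{22} = ‖u_2‖ = 1.8974.

r_{22} = 1.8974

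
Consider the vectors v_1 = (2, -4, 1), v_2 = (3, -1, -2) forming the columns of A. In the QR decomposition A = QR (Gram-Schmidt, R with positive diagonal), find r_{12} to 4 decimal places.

r_{12} = 1.7457

v_1 = (2, -4, 1); ‖v_1‖ = 4.5826, so e_1 = (0.4364, -0.8729, 0.2182).
r_{12} = e_1·v_2 = 1.7457.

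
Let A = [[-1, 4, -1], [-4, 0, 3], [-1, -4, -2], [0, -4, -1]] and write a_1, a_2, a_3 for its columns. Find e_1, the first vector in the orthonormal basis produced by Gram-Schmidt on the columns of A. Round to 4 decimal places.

a_1 = (-1, -4, -1, 0); ‖a_1‖ = 4.2426, so e_1 = (-0.2357, -0.9428, -0.2357, 0.0000).

e_1 = (-0.2357, -0.9428, -0.2357, 0.0000)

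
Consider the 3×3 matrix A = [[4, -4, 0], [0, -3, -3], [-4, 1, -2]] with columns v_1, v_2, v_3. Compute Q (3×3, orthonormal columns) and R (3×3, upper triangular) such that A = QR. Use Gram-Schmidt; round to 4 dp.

Q = [[0.7071, -0.4082, 0.5774], [0.0000, -0.8165, -0.5774], [-0.7071, -0.4082, 0.5774]], R = [[5.6569, -3.5355, 1.4142], [0.0000, 3.6742, 3.2660], [0.0000, 0.0000, 0.5774]]

v_1 = (4, 0, -4); ‖v_1‖ = 5.6569, so e_1 = (0.7071, 0.0000, -0.7071).
e_1·v_2 = 0.7071·(-4) + 0.0000·(-3) + (-0.7071)·1 = -3.5355.
u_2 = v_2 + 3.5355·e_1 = (-1.5000, -3.0000, -1.5000).
‖u_2‖ = 3.6742, so e_2 = (-0.4082, -0.8165, -0.4082).
e_1·v_3 = 0.7071·0 + 0.0000·(-3) + (-0.7071)·(-2) = 1.4142; e_2·v_3 = (-0.4082)·0 + (-0.8165)·(-3) + (-0.4082)·(-2) = 3.2660.
u_3 = v_3 − 1.4142·e_1 − 3.2660·e_2 = (0.3333, -0.3333, 0.3333).
‖u_3‖ = 0.5774, so e_3 = (0.5774, -0.5774, 0.5774).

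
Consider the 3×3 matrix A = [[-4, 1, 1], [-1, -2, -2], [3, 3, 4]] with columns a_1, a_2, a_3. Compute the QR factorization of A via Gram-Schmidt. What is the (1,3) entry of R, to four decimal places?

a_1 = (-4, -1, 3); ‖a_1‖ = 5.0990, so e_1 = (-0.7845, -0.1961, 0.5883).
r_{13} = e_1·a_3 = 1.9612.

r_{13} = 1.9612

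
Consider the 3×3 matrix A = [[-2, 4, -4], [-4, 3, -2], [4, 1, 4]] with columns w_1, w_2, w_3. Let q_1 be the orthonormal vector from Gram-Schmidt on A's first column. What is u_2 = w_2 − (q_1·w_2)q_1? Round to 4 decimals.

u_2 = (3.1111, 1.2222, 2.7778)

w_1 = (-2, -4, 4); ‖w_1‖ = 6.0000, so q_1 = (-0.3333, -0.6667, 0.6667).
q_1·w_2 = (-0.3333)·4 + (-0.6667)·3 + 0.6667·1 = -2.6667.
u_2 = w_2 + 2.6667·q_1 = (3.1111, 1.2222, 2.7778).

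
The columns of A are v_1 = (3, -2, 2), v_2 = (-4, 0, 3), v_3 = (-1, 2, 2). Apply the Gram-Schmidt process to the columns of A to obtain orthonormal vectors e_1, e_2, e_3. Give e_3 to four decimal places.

v_1 = (3, -2, 2); ‖v_1‖ = 4.1231, so e_1 = (0.7276, -0.4851, 0.4851).
e_1·v_2 = 0.7276·(-4) + (-0.4851)·0 + 0.4851·3 = -1.4552.
u_2 = v_2 + 1.4552·e_1 = (-2.9412, -0.7059, 3.7059).
‖u_2‖ = 4.7836, so e_2 = (-0.6149, -0.1476, 0.7747).
e_1·v_3 = 0.7276·(-1) + (-0.4851)·2 + 0.4851·2 = -0.7276; e_2·v_3 = (-0.6149)·(-1) + (-0.1476)·2 + 0.7747·2 = 1.8692.
u_3 = v_3 + 0.7276·e_1 − 1.8692·e_2 = (0.6787, 1.9229, 0.9049).
‖u_3‖ = 2.2309, so e_3 = (0.3042, 0.8619, 0.4056).

e_3 = (0.3042, 0.8619, 0.4056)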